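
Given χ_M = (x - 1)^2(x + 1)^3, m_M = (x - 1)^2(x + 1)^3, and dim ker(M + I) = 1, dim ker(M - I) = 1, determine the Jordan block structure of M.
λ = -1: algebraic multiplicity 3 (exponent in χ_M), largest block size 3 (exponent in m_M), 1 block (geometric multiplicity). This forces block sizes [3].
λ = 1: algebraic multiplicity 2 (exponent in χ_M), largest block size 2 (exponent in m_M), 1 block (geometric multiplicity). This forces block sizes [2].

Jordan blocks: (-1, 3), (1, 2)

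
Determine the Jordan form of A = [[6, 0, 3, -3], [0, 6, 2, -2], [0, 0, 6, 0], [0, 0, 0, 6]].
J = [[6, 1, 0, 0], [0, 6, 0, 0], [0, 0, 6, 0], [0, 0, 0, 6]]

The characteristic polynomial is det(xI - A) = (x - 6)^4, so the eigenvalues are 6 (algebraic multiplicity 4).

For λ = 6: rank(A - 6I) = 1, rank((A - 6I)^2) = 0. The eigenspace has dimension 4 - 1 = 3, so there are 3 Jordan blocks; the rank sequence gives block sizes [2, 1, 1].

Assembling the blocks gives the Jordan form J above.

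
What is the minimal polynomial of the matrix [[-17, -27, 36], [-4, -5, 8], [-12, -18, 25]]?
The characteristic polynomial factors as (x - 1)^3. The minimal polynomial is ∏(x - λ)^{k_λ} where k_λ is the size of the largest Jordan block at λ.

For λ = 1: rank(A - I) = 1, and the largest Jordan block has size 2 (the smallest k with rank((A - I)^k) = rank((A - I)^(k+1))).

So m_A(x) = (x - 1)^2.

m_A(x) = (x - 1)^2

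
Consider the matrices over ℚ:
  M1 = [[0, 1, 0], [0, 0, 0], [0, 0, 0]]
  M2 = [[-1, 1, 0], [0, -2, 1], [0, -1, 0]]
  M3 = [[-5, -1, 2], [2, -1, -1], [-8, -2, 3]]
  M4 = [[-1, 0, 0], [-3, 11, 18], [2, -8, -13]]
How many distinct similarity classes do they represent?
Characteristic polynomials: χ_{M1} = x^3, χ_{M2} = (x + 1)^3, χ_{M3} = (x + 1)^3, χ_{M4} = (x + 1)^3.

{M1}: invariant factors x, x^2.

{M2, M3}: invariant factors (x + 1)^3.

{M4}: invariant factors x + 1, (x + 1)^2.

Matrices are similar if and only if their invariant-factor lists agree; the partition into similarity classes is {M1}, {M2, M3}, {M4}.

3 classes: {M1}, {M2, M3}, {M4}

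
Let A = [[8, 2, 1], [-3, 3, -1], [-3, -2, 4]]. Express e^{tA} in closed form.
A has Jordan form J = [[5, 1, 0], [0, 5, 0], [0, 0, 5]] with A = PJP^{-1}, so e^{tA} = P e^{tJ} P^{-1}.

For a Jordan block J_k(λ), e^{tJ_k(λ)} = e^{λt} · (I + tN + t^2 N^2/2! + ... + t^{k-1} N^{k-1}/(k-1)!) where N is the nilpotent superdiagonal part.

Assembling the blocks and conjugating back gives the entries of e^{tA} as shown above.

e^{tA} = [[(3*t + 1)*e^{5*t}, 2*t*e^{5*t}, t*e^{5*t}], [-3*t*e^{5*t}, (1 - 2*t)*e^{5*t}, -t*e^{5*t}], [-3*t*e^{5*t}, -2*t*e^{5*t}, (1 - t)*e^{5*t}]]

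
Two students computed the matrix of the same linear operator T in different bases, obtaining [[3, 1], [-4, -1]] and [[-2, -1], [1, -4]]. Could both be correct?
trace(A) = 2 but trace(B) = -6. The trace is a similarity invariant, so A and B are not similar.

No.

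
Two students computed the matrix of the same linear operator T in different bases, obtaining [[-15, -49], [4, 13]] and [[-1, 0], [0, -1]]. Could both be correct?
No.

Both have characteristic polynomial (x + 1)^2, but the minimal polynomial of A is (x + 1)^2 while the minimal polynomial of B is x + 1. The minimal polynomial is a similarity invariant, so A and B are not similar.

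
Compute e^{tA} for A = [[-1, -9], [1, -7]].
e^{tA} = [[(3*t + 1)*e^{-4*t}, -9*t*e^{-4*t}], [t*e^{-4*t}, (1 - 3*t)*e^{-4*t}]]

A has Jordan form J = [[-4, 1], [0, -4]] with A = PJP^{-1}, so e^{tA} = P e^{tJ} P^{-1}.

For a Jordan block J_k(λ), e^{tJ_k(λ)} = e^{λt} · (I + tN + t^2 N^2/2! + ... + t^{k-1} N^{k-1}/(k-1)!) where N is the nilpotent superdiagonal part.

Assembling the blocks and conjugating back gives the entries of e^{tA} as shown above.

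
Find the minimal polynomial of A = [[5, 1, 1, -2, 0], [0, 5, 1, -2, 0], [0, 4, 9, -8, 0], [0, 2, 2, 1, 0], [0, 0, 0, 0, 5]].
The characteristic polynomial factors as (x - 5)^5. The minimal polynomial is ∏(x - λ)^{k_λ} where k_λ is the size of the largest Jordan block at λ.

For λ = 5: rank(A - 5I) = 2, and the largest Jordan block has size 3 (the smallest k with rank((A - 5I)^k) = rank((A - 5I)^(k+1))).

So m_A(x) = (x - 5)^3.

m_A(x) = (x - 5)^3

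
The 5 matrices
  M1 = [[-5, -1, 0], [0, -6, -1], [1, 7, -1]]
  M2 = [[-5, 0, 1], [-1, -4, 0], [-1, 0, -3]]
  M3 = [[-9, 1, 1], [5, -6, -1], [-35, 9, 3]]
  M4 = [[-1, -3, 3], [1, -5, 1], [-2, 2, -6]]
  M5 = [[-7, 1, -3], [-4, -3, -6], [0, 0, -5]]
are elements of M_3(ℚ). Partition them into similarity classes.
Characteristic polynomials: χ_{M1} = (x + 4)^3, χ_{M2} = (x + 4)^3, χ_{M3} = (x + 4)^3, χ_{M4} = (x + 4)^3, χ_{M5} = (x + 5)^3.

{M1, M2, M3}: invariant factors (x + 4)^3.

{M4}: invariant factors x + 4, (x + 4)^2.

{M5}: invariant factors x + 5, (x + 5)^2.

Matrices are similar if and only if their invariant-factor lists agree; the partition into similarity classes is {M1, M2, M3}, {M4}, {M5}.

3 classes: {M1, M2, M3}, {M4}, {M5}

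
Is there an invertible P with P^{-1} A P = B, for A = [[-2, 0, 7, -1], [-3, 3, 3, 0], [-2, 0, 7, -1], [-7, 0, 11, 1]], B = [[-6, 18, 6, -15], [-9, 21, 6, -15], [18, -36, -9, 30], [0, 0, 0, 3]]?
Both have characteristic polynomial x(x - 3)^3, but the minimal polynomial of A is x(x - 3)^2 while the minimal polynomial of B is x(x - 3). The minimal polynomial is a similarity invariant, so A and B are not similar.

No.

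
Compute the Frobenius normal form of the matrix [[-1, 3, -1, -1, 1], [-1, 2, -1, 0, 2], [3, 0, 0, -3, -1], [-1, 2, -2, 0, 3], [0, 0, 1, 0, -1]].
R = [[1, 0, 0, 0, 0], [0, 0, 0, 0, 0], [0, 1, 0, 0, 0], [0, 0, 1, 0, 2], [0, 0, 0, 1, -1]]

The invariant factors of A (the non-unit diagonal entries of the Smith normal form of xI - A over ℚ[x]) are x - 1, x^2(x - 1)(x + 2), each dividing the next. The characteristic polynomial is their product, x^2(x - 1)^2(x + 2).

The rational canonical form is the block-diagonal matrix of companion matrices C(f_i):
R = [[1, 0, 0, 0, 0], [0, 0, 0, 0, 0], [0, 1, 0, 0, 0], [0, 0, 1, 0, 2], [0, 0, 0, 1, -1]].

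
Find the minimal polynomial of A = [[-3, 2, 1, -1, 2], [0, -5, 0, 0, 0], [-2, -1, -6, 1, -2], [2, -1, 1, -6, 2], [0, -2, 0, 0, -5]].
The characteristic polynomial factors as (x + 5)^5. The minimal polynomial is ∏(x - λ)^{k_λ} where k_λ is the size of the largest Jordan block at λ.

For λ = -5: rank(A + 5I) = 2, and the largest Jordan block has size 2 (the smallest k with rank((A + 5I)^k) = rank((A + 5I)^(k+1))).

So m_A(x) = (x + 5)^2.

m_A(x) = (x + 5)^2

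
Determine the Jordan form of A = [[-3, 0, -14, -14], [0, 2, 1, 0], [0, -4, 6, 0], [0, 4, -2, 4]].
J = [[-3, 0, 0, 0], [0, 4, 1, 0], [0, 0, 4, 0], [0, 0, 0, 4]]

The characteristic polynomial is det(xI - A) = (x - 4)^3(x + 3), so the eigenvalues are -3 (algebraic multiplicity 1), 4 (algebraic multiplicity 3).

For λ = -3: algebraic multiplicity 1 gives one 1×1 block.

For λ = 4: rank(A - 4I) = 2, rank((A - 4I)^2) = 1. The eigenspace has dimension 4 - 2 = 2, so there are 2 Jordan blocks; the rank sequence gives block sizes [2, 1].

Assembling the blocks gives the Jordan form J above.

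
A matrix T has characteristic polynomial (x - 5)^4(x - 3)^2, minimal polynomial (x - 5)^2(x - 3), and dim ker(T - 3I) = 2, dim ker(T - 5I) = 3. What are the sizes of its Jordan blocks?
Jordan blocks: (3, 1), (3, 1), (5, 2), (5, 1), (5, 1)

λ = 3: algebraic multiplicity 2 (exponent in χ_T), largest block size 1 (exponent in m_T), 2 blocks (geometric multiplicity). These force block sizes [1, 1].
λ = 5: algebraic multiplicity 4 (exponent in χ_T), largest block size 2 (exponent in m_T), 3 blocks (geometric multiplicity). These force block sizes [2, 1, 1].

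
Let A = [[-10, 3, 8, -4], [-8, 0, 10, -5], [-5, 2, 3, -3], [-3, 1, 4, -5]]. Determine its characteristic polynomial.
χ_A(x) = (x + 3)^4

xI - A = [[x + 10, -3, -8, 4], [8, x, -10, 5], [5, -2, x - 3, 3], [3, -1, -4, x + 5]].

Expanding det(xI - A) along the first row:
det(xI - A) = + (x + 10)·det([[x, -10, 5], [-2, x - 3, 3], [-1, -4, x + 5]]) - (-3)·det([[8, -10, 5], [5, x - 3, 3], [3, -4, x + 5]]) + (-8)·det([[8, x, 5], [5, -2, 3], [3, -1, x + 5]]) - (4)·det([[8, x, -10], [5, -2, x - 3], [3, -1, -4]]).

Evaluating gives χ_A(x) = x^4 + 12x^3 + 54x^2 + 108x + 81 = (x + 3)^4.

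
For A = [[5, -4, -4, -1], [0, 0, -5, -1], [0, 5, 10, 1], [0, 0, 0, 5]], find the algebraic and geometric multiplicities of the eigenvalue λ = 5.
algebraic multiplicity 4, geometric multiplicity 2

The characteristic polynomial is (x - 5)^4, so the factor x - 5 appears with exponent 4: the algebraic multiplicity is 4.

rank(A - 5I) = 2, so the eigenspace has dimension 4 - 2 = 2: the geometric multiplicity is 2.

Since 2 < 4, A is not diagonalizable.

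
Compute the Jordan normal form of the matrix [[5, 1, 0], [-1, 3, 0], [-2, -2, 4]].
The characteristic polynomial is det(xI - A) = (x - 4)^3, so the eigenvalues are 4 (algebraic multiplicity 3).

For λ = 4: rank(A - 4I) = 1, rank((A - 4I)^2) = 0. The eigenspace has dimension 3 - 1 = 2, so there are 2 Jordan blocks; the rank sequence gives block sizes [2, 1].

Assembling the blocks gives the Jordan form J above.

J = [[4, 1, 0], [0, 4, 0], [0, 0, 4]]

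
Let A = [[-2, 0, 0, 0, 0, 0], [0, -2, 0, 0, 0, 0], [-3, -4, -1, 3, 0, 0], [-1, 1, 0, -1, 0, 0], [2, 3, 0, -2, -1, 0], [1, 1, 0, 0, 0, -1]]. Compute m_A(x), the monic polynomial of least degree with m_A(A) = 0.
m_A(x) = (x + 1)^2(x + 2)

The characteristic polynomial factors as (x + 1)^4(x + 2)^2. The minimal polynomial is ∏(x - λ)^{k_λ} where k_λ is the size of the largest Jordan block at λ.

For λ = -2: rank(A + 2I) = 4, and the largest Jordan block has size 1 (the smallest k with rank((A + 2I)^k) = rank((A + 2I)^(k+1))).
For λ = -1: rank(A + I) = 3, and the largest Jordan block has size 2 (the smallest k with rank((A + I)^k) = rank((A + I)^(k+1))).

So m_A(x) = (x + 1)^2(x + 2).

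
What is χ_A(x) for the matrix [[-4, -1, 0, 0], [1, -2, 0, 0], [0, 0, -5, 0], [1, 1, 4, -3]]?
xI - A = [[x + 4, 1, 0, 0], [-1, x + 2, 0, 0], [0, 0, x + 5, 0], [-1, -1, -4, x + 3]].

Expanding det(xI - A) along the first row:
det(xI - A) = + (x + 4)·det([[x + 2, 0, 0], [0, x + 5, 0], [-1, -4, x + 3]]) - (1)·det([[-1, 0, 0], [0, x + 5, 0], [-1, -4, x + 3]]) + (0)·det([[-1, x + 2, 0], [0, 0, 0], [-1, -1, x + 3]]) - (0)·det([[-1, x + 2, 0], [0, 0, x + 5], [-1, -1, -4]]).

Evaluating gives χ_A(x) = x^4 + 14x^3 + 72x^2 + 162x + 135 = (x + 3)^3(x + 5).

χ_A(x) = (x + 3)^3(x + 5)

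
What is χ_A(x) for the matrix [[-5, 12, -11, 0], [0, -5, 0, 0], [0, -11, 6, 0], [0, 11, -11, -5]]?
χ_A(x) = (x - 6)(x + 5)^3

xI - A = [[x + 5, -12, 11, 0], [0, x + 5, 0, 0], [0, 11, x - 6, 0], [0, -11, 11, x + 5]].

Expanding det(xI - A) along the first row:
det(xI - A) = + (x + 5)·det([[x + 5, 0, 0], [11, x - 6, 0], [-11, 11, x + 5]]) - (-12)·det([[0, 0, 0], [0, x - 6, 0], [0, 11, x + 5]]) + (11)·det([[0, x + 5, 0], [0, 11, 0], [0, -11, x + 5]]) - (0)·det([[0, x + 5, 0], [0, 11, x - 6], [0, -11, 11]]).

Evaluating gives χ_A(x) = x^4 + 9x^3 - 15x^2 - 325x - 750 = (x - 6)(x + 5)^3.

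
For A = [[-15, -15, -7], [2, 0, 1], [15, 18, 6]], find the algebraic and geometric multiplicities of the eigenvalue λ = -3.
algebraic multiplicity 3, geometric multiplicity 1

The characteristic polynomial is (x + 3)^3, so the factor x + 3 appears with exponent 3: the algebraic multiplicity is 3.

rank(A + 3I) = 2, so the eigenspace has dimension 3 - 2 = 1: the geometric multiplicity is 1.

Since 1 < 3, A is not diagonalizable.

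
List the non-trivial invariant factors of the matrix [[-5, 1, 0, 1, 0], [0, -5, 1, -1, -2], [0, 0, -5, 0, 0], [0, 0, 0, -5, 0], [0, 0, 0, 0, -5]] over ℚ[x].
x + 5, x + 5, (x + 5)^3

The Jordan structure of A has elementary divisors (x + 5)^3, (x + 5), (x + 5). Arranging the block sizes at each eigenvalue in decreasing order and taking row products gives the invariant factors.

Invariant factors (smallest first, each dividing the next): x + 5, x + 5, (x + 5)^3.

Check: the last factor (x + 5)^3 is the minimal polynomial, and the product (x + 5)^5 is the characteristic polynomial.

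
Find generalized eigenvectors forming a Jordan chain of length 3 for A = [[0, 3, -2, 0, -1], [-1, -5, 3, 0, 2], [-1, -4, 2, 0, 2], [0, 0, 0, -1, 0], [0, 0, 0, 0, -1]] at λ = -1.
We seek v_1 ∈ ker((A + I)^3) \ ker((A + I)^2), then set v_{i+1} = (A + I) v_i.

One such chain is v_1 = [[0, 2, 3, -1, 0]]^T, v_2 = [[0, 1, 1, 0, 0]]^T, v_3 = [[1, -1, -1, 0, 0]]^T. Check: (A + I) v_3 = [[0, 0, 0, 0, 0]]^T = 0.

v_1 = [[0, 2, 3, -1, 0]]^T, v_2 = [[0, 1, 1, 0, 0]]^T, v_3 = [[1, -1, -1, 0, 0]]^T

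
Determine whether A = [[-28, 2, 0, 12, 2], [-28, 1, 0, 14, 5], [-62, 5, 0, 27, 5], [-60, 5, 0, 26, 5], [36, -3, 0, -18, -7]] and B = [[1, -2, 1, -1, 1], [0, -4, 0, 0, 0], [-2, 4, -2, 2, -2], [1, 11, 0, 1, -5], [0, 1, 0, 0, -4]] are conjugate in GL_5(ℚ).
No.

Both have characteristic polynomial x^3(x + 4)^2, but the minimal polynomial of A is x^3(x + 4) while the minimal polynomial of B is x^3(x + 4)^2. The minimal polynomial is a similarity invariant, so A and B are not similar.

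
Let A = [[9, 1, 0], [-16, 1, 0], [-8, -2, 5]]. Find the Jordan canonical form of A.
J = [[5, 1, 0], [0, 5, 0], [0, 0, 5]]

The characteristic polynomial is det(xI - A) = (x - 5)^3, so the eigenvalues are 5 (algebraic multiplicity 3).

For λ = 5: rank(A - 5I) = 1, rank((A - 5I)^2) = 0. The eigenspace has dimension 3 - 1 = 2, so there are 2 Jordan blocks; the rank sequence gives block sizes [2, 1].

Assembling the blocks gives the Jordan form J above.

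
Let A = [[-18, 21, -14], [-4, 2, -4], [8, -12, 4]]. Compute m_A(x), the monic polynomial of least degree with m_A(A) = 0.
The characteristic polynomial factors as (x + 4)^3. The minimal polynomial is ∏(x - λ)^{k_λ} where k_λ is the size of the largest Jordan block at λ.

For λ = -4: rank(A + 4I) = 1, and the largest Jordan block has size 2 (the smallest k with rank((A + 4I)^k) = rank((A + 4I)^(k+1))).

So m_A(x) = (x + 4)^2.

m_A(x) = (x + 4)^2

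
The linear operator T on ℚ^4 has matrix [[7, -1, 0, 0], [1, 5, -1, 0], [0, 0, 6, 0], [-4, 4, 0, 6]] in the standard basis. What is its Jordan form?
The characteristic polynomial is det(xI - A) = (x - 6)^4, so the eigenvalues are 6 (algebraic multiplicity 4).

For λ = 6: rank(A - 6I) = 2, rank((A - 6I)^2) = 1, rank((A - 6I)^3) = 0. The eigenspace has dimension 4 - 2 = 2, so there are 2 Jordan blocks; the rank sequence gives block sizes [3, 1].

Assembling the blocks gives the Jordan form J above.

J = [[6, 1, 0, 0], [0, 6, 1, 0], [0, 0, 6, 0], [0, 0, 0, 6]]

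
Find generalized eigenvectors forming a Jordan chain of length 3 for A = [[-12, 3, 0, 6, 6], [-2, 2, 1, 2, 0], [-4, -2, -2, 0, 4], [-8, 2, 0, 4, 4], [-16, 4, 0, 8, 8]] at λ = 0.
v_1 = [[1, 0, 1, 1, 1]]^T, v_2 = [[0, 1, -2, 0, 0]]^T, v_3 = [[3, 0, 2, 2, 4]]^T

We seek v_1 ∈ ker(A^3) \ ker(A^2), then set v_{i+1} = A v_i.

One such chain is v_1 = [[1, 0, 1, 1, 1]]^T, v_2 = [[0, 1, -2, 0, 0]]^T, v_3 = [[3, 0, 2, 2, 4]]^T. Check: A v_3 = [[0, 0, 0, 0, 0]]^T = 0.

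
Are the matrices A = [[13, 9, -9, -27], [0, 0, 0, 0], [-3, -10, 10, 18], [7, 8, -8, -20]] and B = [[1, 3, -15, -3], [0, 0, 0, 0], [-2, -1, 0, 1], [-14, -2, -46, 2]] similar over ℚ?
Yes.

Two matrices over a field are similar if and only if they have the same invariant factors.

Both A and B have characteristic polynomial x(x - 4)^2(x + 5) and minimal polynomial x(x - 4)^2(x + 5). Computing further, both have invariant factors x(x - 4)^2(x + 5). Hence A and B are similar.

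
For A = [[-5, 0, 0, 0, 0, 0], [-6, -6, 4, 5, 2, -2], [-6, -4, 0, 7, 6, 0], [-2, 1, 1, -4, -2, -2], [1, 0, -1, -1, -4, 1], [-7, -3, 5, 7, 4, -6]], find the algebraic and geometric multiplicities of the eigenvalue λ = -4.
The characteristic polynomial is (x + 4)^5(x + 5), so the factor x + 4 appears with exponent 5: the algebraic multiplicity is 5.

rank(A + 4I) = 4, so the eigenspace has dimension 6 - 4 = 2: the geometric multiplicity is 2.

Since 2 < 5, A is not diagonalizable.

algebraic multiplicity 5, geometric multiplicity 2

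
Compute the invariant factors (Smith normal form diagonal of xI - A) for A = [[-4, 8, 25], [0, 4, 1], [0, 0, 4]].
(x - 4)^2(x + 4)

The Jordan structure of A has elementary divisors (x + 4), (x - 4)^2. Arranging the block sizes at each eigenvalue in decreasing order and taking row products gives the invariant factors.

Invariant factors (smallest first, each dividing the next): (x - 4)^2(x + 4).

Check: the last factor (x - 4)^2(x + 4) is the minimal polynomial, and the product (x - 4)^2(x + 4) is the characteristic polynomial.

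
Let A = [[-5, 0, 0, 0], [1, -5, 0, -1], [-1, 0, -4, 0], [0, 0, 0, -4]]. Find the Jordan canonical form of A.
The characteristic polynomial is det(xI - A) = (x + 4)^2(x + 5)^2, so the eigenvalues are -5 (algebraic multiplicity 2), -4 (algebraic multiplicity 2).

For λ = -5: rank(A + 5I) = 3, rank((A + 5I)^2) = 2. The eigenspace has dimension 4 - 3 = 1, so there is 1 Jordan block; the rank sequence gives block sizes [2].

For λ = -4: rank(A + 4I) = 2. The eigenspace has dimension 4 - 2 = 2, so there are 2 Jordan blocks; the rank sequence gives block sizes [1, 1].

Assembling the blocks gives the Jordan form J above.

J = [[-5, 1, 0, 0], [0, -5, 0, 0], [0, 0, -4, 0], [0, 0, 0, -4]]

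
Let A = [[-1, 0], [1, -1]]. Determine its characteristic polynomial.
xI - A = [[x + 1, 0], [-1, x + 1]].

Expanding det(xI - A) along the first row:
det(xI - A) = + (x + 1)·det([[x + 1]]) - (0)·det([[-1]]).

Evaluating gives χ_A(x) = x^2 + 2x + 1 = (x + 1)^2.

χ_A(x) = (x + 1)^2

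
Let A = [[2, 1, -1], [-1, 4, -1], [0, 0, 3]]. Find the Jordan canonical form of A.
The characteristic polynomial is det(xI - A) = (x - 3)^3, so the eigenvalues are 3 (algebraic multiplicity 3).

For λ = 3: rank(A - 3I) = 1, rank((A - 3I)^2) = 0. The eigenspace has dimension 3 - 1 = 2, so there are 2 Jordan blocks; the rank sequence gives block sizes [2, 1].

Assembling the blocks gives the Jordan form J above.

J = [[3, 1, 0], [0, 3, 0], [0, 0, 3]]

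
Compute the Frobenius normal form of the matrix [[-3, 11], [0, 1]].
R = [[0, 3], [1, -2]]

The invariant factors of A (the non-unit diagonal entries of the Smith normal form of xI - A over ℚ[x]) are (x - 1)(x + 3), each dividing the next. The characteristic polynomial is their product, (x - 1)(x + 3).

The rational canonical form is the block-diagonal matrix of companion matrices C(f_i):
R = [[0, 3], [1, -2]].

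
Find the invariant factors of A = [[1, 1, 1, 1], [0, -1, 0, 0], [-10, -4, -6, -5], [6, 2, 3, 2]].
(x + 1)^2, (x + 1)^2

The Jordan structure of A has elementary divisors (x + 1)^2, (x + 1)^2. Arranging the block sizes at each eigenvalue in decreasing order and taking row products gives the invariant factors.

Invariant factors (smallest first, each dividing the next): (x + 1)^2, (x + 1)^2.

Check: the last factor (x + 1)^2 is the minimal polynomial, and the product (x + 1)^4 is the characteristic polynomial.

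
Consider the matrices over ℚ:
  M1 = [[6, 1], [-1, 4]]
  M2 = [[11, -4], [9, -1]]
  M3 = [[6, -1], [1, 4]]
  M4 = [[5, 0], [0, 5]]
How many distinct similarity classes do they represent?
Characteristic polynomials: χ_{M1} = (x - 5)^2, χ_{M2} = (x - 5)^2, χ_{M3} = (x - 5)^2, χ_{M4} = (x - 5)^2.

{M1, M2, M3}: invariant factors (x - 5)^2.

{M4}: invariant factors x - 5, x - 5.

Matrices are similar if and only if their invariant-factor lists agree; the partition into similarity classes is {M1, M2, M3}, {M4}.

2 classes: {M1, M2, M3}, {M4}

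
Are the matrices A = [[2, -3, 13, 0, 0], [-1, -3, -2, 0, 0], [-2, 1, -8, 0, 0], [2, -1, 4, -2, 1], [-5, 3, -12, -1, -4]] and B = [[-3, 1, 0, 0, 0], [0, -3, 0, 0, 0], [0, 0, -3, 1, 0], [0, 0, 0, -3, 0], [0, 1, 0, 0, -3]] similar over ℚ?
Both have characteristic polynomial (x + 3)^5, but the minimal polynomial of A is (x + 3)^3 while the minimal polynomial of B is (x + 3)^2. The minimal polynomial is a similarity invariant, so A and B are not similar.

No.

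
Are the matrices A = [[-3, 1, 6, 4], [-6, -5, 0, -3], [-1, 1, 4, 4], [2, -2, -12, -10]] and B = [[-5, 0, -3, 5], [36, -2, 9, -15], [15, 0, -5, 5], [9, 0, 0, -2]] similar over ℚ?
Yes.

Two matrices over a field are similar if and only if they have the same invariant factors.

Both A and B have characteristic polynomial (x + 2)^2(x + 5)^2 and minimal polynomial (x + 2)(x + 5)^2. Computing further, both have invariant factors x + 2, (x + 2)(x + 5)^2. Hence A and B are similar.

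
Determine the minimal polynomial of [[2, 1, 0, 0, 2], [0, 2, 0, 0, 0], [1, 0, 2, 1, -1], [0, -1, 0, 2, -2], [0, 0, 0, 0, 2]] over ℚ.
The characteristic polynomial factors as (x - 2)^5. The minimal polynomial is ∏(x - λ)^{k_λ} where k_λ is the size of the largest Jordan block at λ.

For λ = 2: rank(A - 2I) = 2, and the largest Jordan block has size 2 (the smallest k with rank((A - 2I)^k) = rank((A - 2I)^(k+1))).

So m_A(x) = (x - 2)^2.

m_A(x) = (x - 2)^2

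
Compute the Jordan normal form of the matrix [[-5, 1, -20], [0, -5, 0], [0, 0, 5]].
J = [[-5, 1, 0], [0, -5, 0], [0, 0, 5]]

The characteristic polynomial is det(xI - A) = (x - 5)(x + 5)^2, so the eigenvalues are -5 (algebraic multiplicity 2), 5 (algebraic multiplicity 1).

For λ = -5: rank(A + 5I) = 2, rank((A + 5I)^2) = 1. The eigenspace has dimension 3 - 2 = 1, so there is 1 Jordan block; the rank sequence gives block sizes [2].

For λ = 5: algebraic multiplicity 1 gives one 1×1 block.

Assembling the blocks gives the Jordan form J above.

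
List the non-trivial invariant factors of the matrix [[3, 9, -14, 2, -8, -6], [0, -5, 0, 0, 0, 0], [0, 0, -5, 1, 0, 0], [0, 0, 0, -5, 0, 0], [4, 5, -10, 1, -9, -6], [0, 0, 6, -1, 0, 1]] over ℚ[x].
(x + 5)^2, (x - 1)(x + 1)(x + 5)^2

The Jordan structure of A has elementary divisors (x + 5)^2, (x + 5)^2, (x + 1), (x - 1). Arranging the block sizes at each eigenvalue in decreasing order and taking row products gives the invariant factors.

Invariant factors (smallest first, each dividing the next): (x + 5)^2, (x - 1)(x + 1)(x + 5)^2.

Check: the last factor (x - 1)(x + 1)(x + 5)^2 is the minimal polynomial, and the product (x - 1)(x + 1)(x + 5)^4 is the characteristic polynomial.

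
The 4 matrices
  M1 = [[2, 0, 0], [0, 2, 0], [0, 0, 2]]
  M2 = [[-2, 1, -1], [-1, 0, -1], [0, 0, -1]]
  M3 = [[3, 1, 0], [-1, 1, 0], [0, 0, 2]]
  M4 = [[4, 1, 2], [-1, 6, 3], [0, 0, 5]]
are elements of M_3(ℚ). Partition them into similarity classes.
Characteristic polynomials: χ_{M1} = (x - 2)^3, χ_{M2} = (x + 1)^3, χ_{M3} = (x - 2)^3, χ_{M4} = (x - 5)^3.

{M1}: invariant factors x - 2, x - 2, x - 2.

{M2}: invariant factors x + 1, (x + 1)^2.

{M3}: invariant factors x - 2, (x - 2)^2.

{M4}: invariant factors (x - 5)^3.

Matrices are similar if and only if their invariant-factor lists agree; the partition into similarity classes is {M1}, {M2}, {M3}, {M4}.

4 classes: {M1}, {M2}, {M3}, {M4}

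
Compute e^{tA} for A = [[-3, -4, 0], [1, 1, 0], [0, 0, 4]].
A has Jordan form J = [[-1, 1, 0], [0, -1, 0], [0, 0, 4]] with A = PJP^{-1}, so e^{tA} = P e^{tJ} P^{-1}.

For a Jordan block J_k(λ), e^{tJ_k(λ)} = e^{λt} · (I + tN + t^2 N^2/2! + ... + t^{k-1} N^{k-1}/(k-1)!) where N is the nilpotent superdiagonal part.

Assembling the blocks and conjugating back gives the entries of e^{tA} as shown above.

e^{tA} = [[(1 - 2*t)*e^{-t}, -4*t*e^{-t}, 0], [t*e^{-t}, (2*t + 1)*e^{-t}, 0], [0, 0, e^{4*t}]]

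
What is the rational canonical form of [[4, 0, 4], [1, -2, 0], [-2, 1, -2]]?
The invariant factors of A (the non-unit diagonal entries of the Smith normal form of xI - A over ℚ[x]) are x^3 - 4x - 4, each dividing the next. The characteristic polynomial is their product, x^3 - 4x - 4.

The rational canonical form is the block-diagonal matrix of companion matrices C(f_i):
R = [[0, 0, 4], [1, 0, 4], [0, 1, 0]].

Note the characteristic polynomial does not split into linear factors over ℚ, so A has no Jordan form over ℚ; the rational canonical form exists over any field.

R = [[0, 0, 4], [1, 0, 4], [0, 1, 0]]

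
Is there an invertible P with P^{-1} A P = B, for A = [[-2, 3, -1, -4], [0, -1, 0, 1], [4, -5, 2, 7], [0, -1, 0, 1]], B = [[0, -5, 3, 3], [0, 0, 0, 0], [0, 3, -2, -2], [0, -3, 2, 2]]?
Two matrices over a field are similar if and only if they have the same invariant factors.

Both A and B have characteristic polynomial x^4 and minimal polynomial x^2. Computing further, both have invariant factors x^2, x^2. Hence A and B are similar.

Yes.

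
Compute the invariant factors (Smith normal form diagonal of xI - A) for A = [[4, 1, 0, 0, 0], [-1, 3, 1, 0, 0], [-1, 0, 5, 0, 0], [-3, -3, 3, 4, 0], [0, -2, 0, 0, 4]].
x - 4, x - 4, (x - 4)^3

The Jordan structure of A has elementary divisors (x - 4)^3, (x - 4), (x - 4). Arranging the block sizes at each eigenvalue in decreasing order and taking row products gives the invariant factors.

Invariant factors (smallest first, each dividing the next): x - 4, x - 4, (x - 4)^3.

Check: the last factor (x - 4)^3 is the minimal polynomial, and the product (x - 4)^5 is the characteristic polynomial.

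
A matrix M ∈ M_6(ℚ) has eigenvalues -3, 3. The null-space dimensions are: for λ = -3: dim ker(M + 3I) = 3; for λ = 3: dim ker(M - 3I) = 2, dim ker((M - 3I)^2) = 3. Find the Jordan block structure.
λ = -3: successive nullity increments [3] count blocks of size ≥ k; block sizes are [1, 1, 1].
λ = 3: successive nullity increments [2, 1] count blocks of size ≥ k; block sizes are [2, 1].

Jordan blocks: (-3, 1), (-3, 1), (-3, 1), (3, 2), (3, 1)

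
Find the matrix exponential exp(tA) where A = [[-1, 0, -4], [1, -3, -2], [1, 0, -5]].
A has Jordan form J = [[-3, 1, 0], [0, -3, 0], [0, 0, -3]] with A = PJP^{-1}, so e^{tA} = P e^{tJ} P^{-1}.

For a Jordan block J_k(λ), e^{tJ_k(λ)} = e^{λt} · (I + tN + t^2 N^2/2! + ... + t^{k-1} N^{k-1}/(k-1)!) where N is the nilpotent superdiagonal part.

Assembling the blocks and conjugating back gives the entries of e^{tA} as shown above.

e^{tA} = [[(2*t + 1)*e^{-3*t}, 0, -4*t*e^{-3*t}], [t*e^{-3*t}, e^{-3*t}, -2*t*e^{-3*t}], [t*e^{-3*t}, 0, (1 - 2*t)*e^{-3*t}]]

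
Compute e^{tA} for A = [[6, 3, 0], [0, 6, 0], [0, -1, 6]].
e^{tA} = [[e^{6*t}, 3*t*e^{6*t}, 0], [0, e^{6*t}, 0], [0, -t*e^{6*t}, e^{6*t}]]

A has Jordan form J = [[6, 1, 0], [0, 6, 0], [0, 0, 6]] with A = PJP^{-1}, so e^{tA} = P e^{tJ} P^{-1}.

For a Jordan block J_k(λ), e^{tJ_k(λ)} = e^{λt} · (I + tN + t^2 N^2/2! + ... + t^{k-1} N^{k-1}/(k-1)!) where N is the nilpotent superdiagonal part.

Assembling the blocks and conjugating back gives the entries of e^{tA} as shown above.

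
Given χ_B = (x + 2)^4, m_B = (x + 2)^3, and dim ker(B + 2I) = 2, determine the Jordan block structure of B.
Jordan blocks: (-2, 3), (-2, 1)

λ = -2: algebraic multiplicity 4 (exponent in χ_B), largest block size 3 (exponent in m_B), 2 blocks (geometric multiplicity). These force block sizes [3, 1].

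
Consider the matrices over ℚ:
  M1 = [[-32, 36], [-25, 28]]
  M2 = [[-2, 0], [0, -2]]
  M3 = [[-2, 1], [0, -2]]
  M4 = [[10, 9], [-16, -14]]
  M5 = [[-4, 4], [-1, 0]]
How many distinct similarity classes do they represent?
Characteristic polynomials: χ_{M1} = (x + 2)^2, χ_{M2} = (x + 2)^2, χ_{M3} = (x + 2)^2, χ_{M4} = (x + 2)^2, χ_{M5} = (x + 2)^2.

{M1, M3, M4, M5}: invariant factors (x + 2)^2.

{M2}: invariant factors x + 2, x + 2.

Matrices are similar if and only if their invariant-factor lists agree; the partition into similarity classes is {M1, M3, M4, M5}, {M2}.

2 classes: {M1, M3, M4, M5}, {M2}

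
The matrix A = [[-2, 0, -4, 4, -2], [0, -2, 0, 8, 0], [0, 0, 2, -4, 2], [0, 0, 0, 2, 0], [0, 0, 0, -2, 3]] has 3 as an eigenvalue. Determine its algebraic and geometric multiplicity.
algebraic multiplicity 1, geometric multiplicity 1

The characteristic polynomial is (x - 3)(x - 2)^2(x + 2)^2, so the factor x - 3 appears with exponent 1: the algebraic multiplicity is 1.

rank(A - 3I) = 4, so the eigenspace has dimension 5 - 4 = 1: the geometric multiplicity is 1.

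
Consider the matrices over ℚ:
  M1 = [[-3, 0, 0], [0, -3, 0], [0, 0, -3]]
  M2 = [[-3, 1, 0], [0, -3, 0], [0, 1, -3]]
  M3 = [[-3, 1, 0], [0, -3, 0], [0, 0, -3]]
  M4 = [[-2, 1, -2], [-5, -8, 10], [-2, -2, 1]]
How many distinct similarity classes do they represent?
2 classes: {M1}, {M2, M3, M4}

Characteristic polynomials: χ_{M1} = (x + 3)^3, χ_{M2} = (x + 3)^3, χ_{M3} = (x + 3)^3, χ_{M4} = (x + 3)^3.

{M1}: invariant factors x + 3, x + 3, x + 3.

{M2, M3, M4}: invariant factors x + 3, (x + 3)^2.

Matrices are similar if and only if their invariant-factor lists agree; the partition into similarity classes is {M1}, {M2, M3, M4}.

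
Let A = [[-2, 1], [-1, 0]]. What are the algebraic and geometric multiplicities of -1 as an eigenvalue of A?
algebraic multiplicity 2, geometric multiplicity 1

The characteristic polynomial is (x + 1)^2, so the factor x + 1 appears with exponent 2: the algebraic multiplicity is 2.

rank(A + I) = 1, so the eigenspace has dimension 2 - 1 = 1: the geometric multiplicity is 1.

Since 1 < 2, A is not diagonalizable.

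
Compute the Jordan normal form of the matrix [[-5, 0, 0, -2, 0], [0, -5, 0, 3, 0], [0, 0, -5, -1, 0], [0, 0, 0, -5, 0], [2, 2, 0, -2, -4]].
J = [[-5, 1, 0, 0, 0], [0, -5, 0, 0, 0], [0, 0, -5, 0, 0], [0, 0, 0, -5, 0], [0, 0, 0, 0, -4]]

The characteristic polynomial is det(xI - A) = (x + 4)(x + 5)^4, so the eigenvalues are -5 (algebraic multiplicity 4), -4 (algebraic multiplicity 1).

For λ = -5: rank(A + 5I) = 2, rank((A + 5I)^2) = 1. The eigenspace has dimension 5 - 2 = 3, so there are 3 Jordan blocks; the rank sequence gives block sizes [2, 1, 1].

For λ = -4: algebraic multiplicity 1 gives one 1×1 block.

Assembling the blocks gives the Jordan form J above.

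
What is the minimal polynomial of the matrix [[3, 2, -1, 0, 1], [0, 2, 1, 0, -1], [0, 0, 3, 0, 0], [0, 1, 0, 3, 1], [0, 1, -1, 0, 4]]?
The characteristic polynomial factors as (x - 3)^5. The minimal polynomial is ∏(x - λ)^{k_λ} where k_λ is the size of the largest Jordan block at λ.

For λ = 3: rank(A - 3I) = 3, and the largest Jordan block has size 3 (the smallest k with rank((A - 3I)^k) = rank((A - 3I)^(k+1))).

So m_A(x) = (x - 3)^3.

m_A(x) = (x - 3)^3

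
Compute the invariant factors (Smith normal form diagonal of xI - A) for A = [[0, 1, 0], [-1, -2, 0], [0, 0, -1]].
x + 1, (x + 1)^2

The Jordan structure of A has elementary divisors (x + 1)^2, (x + 1). Arranging the block sizes at each eigenvalue in decreasing order and taking row products gives the invariant factors.

Invariant factors (smallest first, each dividing the next): x + 1, (x + 1)^2.

Check: the last factor (x + 1)^2 is the minimal polynomial, and the product (x + 1)^3 is the characteristic polynomial.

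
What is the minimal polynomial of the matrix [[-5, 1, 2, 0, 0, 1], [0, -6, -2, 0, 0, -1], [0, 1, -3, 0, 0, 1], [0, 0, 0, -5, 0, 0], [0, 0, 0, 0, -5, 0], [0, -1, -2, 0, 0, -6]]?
The characteristic polynomial factors as (x + 5)^6. The minimal polynomial is ∏(x - λ)^{k_λ} where k_λ is the size of the largest Jordan block at λ.

For λ = -5: rank(A + 5I) = 1, and the largest Jordan block has size 2 (the smallest k with rank((A + 5I)^k) = rank((A + 5I)^(k+1))).

So m_A(x) = (x + 5)^2.

m_A(x) = (x + 5)^2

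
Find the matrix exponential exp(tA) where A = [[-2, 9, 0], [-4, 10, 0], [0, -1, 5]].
e^{tA} = [[(1 - 6*t)*e^{4*t}, 9*t*e^{4*t}, 0], [-4*t*e^{4*t}, (6*t + 1)*e^{4*t}, 0], [4*(-t + e^{t} - 1)*e^{4*t}, (6*t - 7*e^{t} + 7)*e^{4*t}, e^{5*t}]]

A has Jordan form J = [[4, 1, 0], [0, 4, 0], [0, 0, 5]] with A = PJP^{-1}, so e^{tA} = P e^{tJ} P^{-1}.

For a Jordan block J_k(λ), e^{tJ_k(λ)} = e^{λt} · (I + tN + t^2 N^2/2! + ... + t^{k-1} N^{k-1}/(k-1)!) where N is the nilpotent superdiagonal part.

Assembling the blocks and conjugating back gives the entries of e^{tA} as shown above.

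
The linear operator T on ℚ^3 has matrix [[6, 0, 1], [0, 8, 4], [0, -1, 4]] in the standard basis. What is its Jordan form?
J = [[6, 1, 0], [0, 6, 1], [0, 0, 6]]

The characteristic polynomial is det(xI - A) = (x - 6)^3, so the eigenvalues are 6 (algebraic multiplicity 3).

For λ = 6: rank(A - 6I) = 2, rank((A - 6I)^2) = 1, rank((A - 6I)^3) = 0. The eigenspace has dimension 3 - 2 = 1, so there is 1 Jordan block; the rank sequence gives block sizes [3].

Assembling the blocks gives the Jordan form J above.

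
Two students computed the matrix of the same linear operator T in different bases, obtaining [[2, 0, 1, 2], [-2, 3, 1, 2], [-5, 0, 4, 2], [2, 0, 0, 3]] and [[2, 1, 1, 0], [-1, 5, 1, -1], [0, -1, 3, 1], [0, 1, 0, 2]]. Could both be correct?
Two matrices over a field are similar if and only if they have the same invariant factors.

Both A and B have characteristic polynomial (x - 3)^4 and minimal polynomial (x - 3)^3. Computing further, both have invariant factors x - 3, (x - 3)^3. Hence A and B are similar.

Yes.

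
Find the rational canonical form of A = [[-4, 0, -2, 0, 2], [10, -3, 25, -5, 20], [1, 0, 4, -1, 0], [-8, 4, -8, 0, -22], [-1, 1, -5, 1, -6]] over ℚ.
The invariant factors of A (the non-unit diagonal entries of the Smith normal form of xI - A over ℚ[x]) are x^2 + 4x - 2, (x + 1)(x^2 + 4x - 2), each dividing the next. The characteristic polynomial is their product, (x + 1)(x^2 + 4x - 2)^2.

The rational canonical form is the block-diagonal matrix of companion matrices C(f_i):
R = [[0, 2, 0, 0, 0], [1, -4, 0, 0, 0], [0, 0, 0, 0, 2], [0, 0, 1, 0, -2], [0, 0, 0, 1, -5]].

Note the characteristic polynomial does not split into linear factors over ℚ, so A has no Jordan form over ℚ; the rational canonical form exists over any field.

R = [[0, 2, 0, 0, 0], [1, -4, 0, 0, 0], [0, 0, 0, 0, 2], [0, 0, 1, 0, -2], [0, 0, 0, 1, -5]]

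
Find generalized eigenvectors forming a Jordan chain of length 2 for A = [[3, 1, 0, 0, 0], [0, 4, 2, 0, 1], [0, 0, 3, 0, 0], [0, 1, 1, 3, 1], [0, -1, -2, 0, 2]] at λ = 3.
v_1 = [[0, 1, -1, -2, 1]]^T, v_2 = [[1, 0, 0, 1, 0]]^T

We seek v_1 ∈ ker((A - 3I)^2) \ ker(A - 3I), then set v_{i+1} = (A - 3I) v_i.

One such chain is v_1 = [[0, 1, -1, -2, 1]]^T, v_2 = [[1, 0, 0, 1, 0]]^T. Check: (A - 3I) v_2 = [[0, 0, 0, 0, 0]]^T = 0.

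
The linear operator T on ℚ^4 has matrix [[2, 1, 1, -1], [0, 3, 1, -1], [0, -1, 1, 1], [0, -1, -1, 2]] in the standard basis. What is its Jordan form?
J = [[2, 1, 0, 0], [0, 2, 1, 0], [0, 0, 2, 0], [0, 0, 0, 2]]

The characteristic polynomial is det(xI - A) = (x - 2)^4, so the eigenvalues are 2 (algebraic multiplicity 4).

For λ = 2: rank(A - 2I) = 2, rank((A - 2I)^2) = 1, rank((A - 2I)^3) = 0. The eigenspace has dimension 4 - 2 = 2, so there are 2 Jordan blocks; the rank sequence gives block sizes [3, 1].

Assembling the blocks gives the Jordan form J above.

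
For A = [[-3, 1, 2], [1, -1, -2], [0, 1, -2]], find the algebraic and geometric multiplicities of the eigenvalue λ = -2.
algebraic multiplicity 3, geometric multiplicity 1

The characteristic polynomial is (x + 2)^3, so the factor x + 2 appears with exponent 3: the algebraic multiplicity is 3.

rank(A + 2I) = 2, so the eigenspace has dimension 3 - 2 = 1: the geometric multiplicity is 1.

Since 1 < 3, A is not diagonalizable.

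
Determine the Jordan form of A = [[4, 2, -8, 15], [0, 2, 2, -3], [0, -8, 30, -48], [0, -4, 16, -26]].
J = [[-2, 0, 0, 0], [0, 4, 1, 0], [0, 0, 4, 0], [0, 0, 0, 4]]

The characteristic polynomial is det(xI - A) = (x - 4)^3(x + 2), so the eigenvalues are -2 (algebraic multiplicity 1), 4 (algebraic multiplicity 3).

For λ = -2: algebraic multiplicity 1 gives one 1×1 block.

For λ = 4: rank(A - 4I) = 2, rank((A - 4I)^2) = 1. The eigenspace has dimension 4 - 2 = 2, so there are 2 Jordan blocks; the rank sequence gives block sizes [2, 1].

Assembling the blocks gives the Jordan form J above.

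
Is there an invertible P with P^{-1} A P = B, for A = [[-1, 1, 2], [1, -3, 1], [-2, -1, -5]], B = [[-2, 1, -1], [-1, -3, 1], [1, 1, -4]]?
Yes.

Two matrices over a field are similar if and only if they have the same invariant factors.

Both A and B have characteristic polynomial (x + 3)^3 and minimal polynomial (x + 3)^3. Computing further, both have invariant factors (x + 3)^3. Hence A and B are similar.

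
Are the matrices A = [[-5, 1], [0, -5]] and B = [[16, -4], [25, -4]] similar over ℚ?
trace(A) = -10 but trace(B) = 12. The trace is a similarity invariant, so A and B are not similar.

No.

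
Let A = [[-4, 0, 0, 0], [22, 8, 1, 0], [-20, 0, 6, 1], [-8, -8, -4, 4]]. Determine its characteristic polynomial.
χ_A(x) = (x - 6)^3(x + 4)

xI - A = [[x + 4, 0, 0, 0], [-22, x - 8, -1, 0], [20, 0, x - 6, -1], [8, 8, 4, x - 4]].

Expanding det(xI - A) along the first row:
det(xI - A) = + (x + 4)·det([[x - 8, -1, 0], [0, x - 6, -1], [8, 4, x - 4]]) - (0)·det([[-22, -1, 0], [20, x - 6, -1], [8, 4, x - 4]]) + (0)·det([[-22, x - 8, 0], [20, 0, -1], [8, 8, x - 4]]) - (0)·det([[-22, x - 8, -1], [20, 0, x - 6], [8, 8, 4]]).

Evaluating gives χ_A(x) = x^4 - 14x^3 + 36x^2 + 216x - 864 = (x - 6)^3(x + 4).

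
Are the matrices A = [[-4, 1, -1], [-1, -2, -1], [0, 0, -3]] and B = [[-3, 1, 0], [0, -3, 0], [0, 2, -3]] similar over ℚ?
Yes.

Two matrices over a field are similar if and only if they have the same invariant factors.

Both A and B have characteristic polynomial (x + 3)^3 and minimal polynomial (x + 3)^2. Computing further, both have invariant factors x + 3, (x + 3)^2. Hence A and B are similar.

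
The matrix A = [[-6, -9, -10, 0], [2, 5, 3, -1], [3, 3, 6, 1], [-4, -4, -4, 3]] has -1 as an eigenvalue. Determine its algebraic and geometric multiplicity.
The characteristic polynomial is (x - 3)^3(x + 1), so the factor x + 1 appears with exponent 1: the algebraic multiplicity is 1.

rank(A + I) = 3, so the eigenspace has dimension 4 - 3 = 1: the geometric multiplicity is 1.

algebraic multiplicity 1, geometric multiplicity 1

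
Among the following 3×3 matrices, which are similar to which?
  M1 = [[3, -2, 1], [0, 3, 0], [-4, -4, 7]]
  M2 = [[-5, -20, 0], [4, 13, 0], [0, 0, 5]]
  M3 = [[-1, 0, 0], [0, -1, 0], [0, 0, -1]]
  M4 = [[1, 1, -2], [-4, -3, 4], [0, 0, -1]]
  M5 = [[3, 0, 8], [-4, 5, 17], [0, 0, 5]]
Characteristic polynomials: χ_{M1} = (x - 5)^2(x - 3), χ_{M2} = (x - 5)^2(x - 3), χ_{M3} = (x + 1)^3, χ_{M4} = (x + 1)^3, χ_{M5} = (x - 5)^2(x - 3).

{M1, M5}: invariant factors (x - 5)^2(x - 3).

{M2}: invariant factors x - 5, (x - 5)(x - 3).

{M3}: invariant factors x + 1, x + 1, x + 1.

{M4}: invariant factors x + 1, (x + 1)^2.

Matrices are similar if and only if their invariant-factor lists agree; the partition into similarity classes is {M1, M5}, {M2}, {M3}, {M4}.

4 classes: {M1, M5}, {M2}, {M3}, {M4}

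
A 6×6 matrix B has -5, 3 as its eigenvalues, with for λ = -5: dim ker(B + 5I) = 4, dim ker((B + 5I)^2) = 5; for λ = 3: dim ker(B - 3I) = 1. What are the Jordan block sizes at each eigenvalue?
Jordan blocks: (-5, 2), (-5, 1), (-5, 1), (-5, 1), (3, 1)

λ = -5: successive nullity increments [4, 1] count blocks of size ≥ k; block sizes are [2, 1, 1, 1].
λ = 3: successive nullity increments [1] count blocks of size ≥ k; block sizes are [1].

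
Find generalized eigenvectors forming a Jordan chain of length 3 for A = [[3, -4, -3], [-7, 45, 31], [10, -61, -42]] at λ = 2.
v_1 = [[2, -11, 16]]^T, v_2 = [[-2, 9, -13]]^T, v_3 = [[1, -2, 3]]^T

We seek v_1 ∈ ker((A - 2I)^3) \ ker((A - 2I)^2), then set v_{i+1} = (A - 2I) v_i.

One such chain is v_1 = [[2, -11, 16]]^T, v_2 = [[-2, 9, -13]]^T, v_3 = [[1, -2, 3]]^T. Check: (A - 2I) v_3 = [[0, 0, 0]]^T = 0.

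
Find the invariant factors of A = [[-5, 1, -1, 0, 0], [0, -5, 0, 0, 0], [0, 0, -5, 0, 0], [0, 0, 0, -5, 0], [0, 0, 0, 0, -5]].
x + 5, x + 5, x + 5, (x + 5)^2

The Jordan structure of A has elementary divisors (x + 5)^2, (x + 5), (x + 5), (x + 5). Arranging the block sizes at each eigenvalue in decreasing order and taking row products gives the invariant factors.

Invariant factors (smallest first, each dividing the next): x + 5, x + 5, x + 5, (x + 5)^2.

Check: the last factor (x + 5)^2 is the minimal polynomial, and the product (x + 5)^5 is the characteristic polynomial.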